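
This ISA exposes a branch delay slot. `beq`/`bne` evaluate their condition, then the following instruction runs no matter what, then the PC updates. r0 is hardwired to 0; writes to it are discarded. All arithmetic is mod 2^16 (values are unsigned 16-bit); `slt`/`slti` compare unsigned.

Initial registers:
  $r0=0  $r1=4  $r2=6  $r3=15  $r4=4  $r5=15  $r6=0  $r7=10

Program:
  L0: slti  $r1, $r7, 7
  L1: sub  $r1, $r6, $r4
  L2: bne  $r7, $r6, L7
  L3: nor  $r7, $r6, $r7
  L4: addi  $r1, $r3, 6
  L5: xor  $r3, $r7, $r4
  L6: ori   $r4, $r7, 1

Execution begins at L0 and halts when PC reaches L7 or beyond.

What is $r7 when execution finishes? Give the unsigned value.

#0 slti  $r1, $r7, 7 ; 0/0/6/15/4/15/0/10
#1 sub  $r1, $r6, $r4 ; 0/65532/6/15/4/15/0/10
#2 bne  $r7, $r6, L7 ; 0/65532/6/15/4/15/0/10 ; →target
#3 nor  $r7, $r6, $r7 ; 0/65532/6/15/4/15/0/65525

65525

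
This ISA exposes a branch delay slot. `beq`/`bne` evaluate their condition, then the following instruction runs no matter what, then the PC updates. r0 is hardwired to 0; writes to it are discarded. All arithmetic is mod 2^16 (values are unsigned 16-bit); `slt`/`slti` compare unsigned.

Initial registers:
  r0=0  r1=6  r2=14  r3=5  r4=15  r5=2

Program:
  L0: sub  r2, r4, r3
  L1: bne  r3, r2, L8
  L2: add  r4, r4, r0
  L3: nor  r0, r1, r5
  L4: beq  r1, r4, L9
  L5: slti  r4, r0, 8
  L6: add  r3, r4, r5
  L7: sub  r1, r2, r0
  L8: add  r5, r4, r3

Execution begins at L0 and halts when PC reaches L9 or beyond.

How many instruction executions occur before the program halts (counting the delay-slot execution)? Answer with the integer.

4

PC=0  sub  r2, r4, r3        | r0=0 r1=6 r2=10 r3=5 r4=15 r5=2
PC=1  bne  r3, r2, L8        | r0=0 r1=6 r2=10 r3=5 r4=15 r5=2  [TAKEN]
PC=2  add  r4, r4, r0        | r0=0 r1=6 r2=10 r3=5 r4=15 r5=2
PC=8  add  r5, r4, r3        | r0=0 r1=6 r2=10 r3=5 r4=15 r5=20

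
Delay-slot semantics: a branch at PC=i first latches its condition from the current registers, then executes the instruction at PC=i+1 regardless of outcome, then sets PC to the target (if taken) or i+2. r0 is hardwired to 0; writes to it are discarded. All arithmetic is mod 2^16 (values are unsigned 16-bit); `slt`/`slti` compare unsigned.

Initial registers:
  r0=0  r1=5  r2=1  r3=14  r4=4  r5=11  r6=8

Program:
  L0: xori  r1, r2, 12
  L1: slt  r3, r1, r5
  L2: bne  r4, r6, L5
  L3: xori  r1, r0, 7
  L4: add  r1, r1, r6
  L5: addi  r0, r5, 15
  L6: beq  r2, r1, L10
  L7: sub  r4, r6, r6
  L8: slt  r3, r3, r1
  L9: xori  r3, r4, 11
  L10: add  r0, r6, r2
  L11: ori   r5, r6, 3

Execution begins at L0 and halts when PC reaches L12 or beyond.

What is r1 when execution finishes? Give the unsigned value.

  step pc=0: xori  r1, r2, 12  regs=(0,13,1,14,4,11,8)
  step pc=1: slt  r3, r1, r5  regs=(0,13,1,0,4,11,8)
  step pc=2: bne  r4, r6, L5  cond=T  regs=(0,13,1,0,4,11,8)
  step pc=3: xori  r1, r0, 7  regs=(0,7,1,0,4,11,8)
  step pc=5: addi  r0, r5, 15  regs=(0,7,1,0,4,11,8)
  step pc=6: beq  r2, r1, L10  cond=F  regs=(0,7,1,0,4,11,8)
  step pc=7: sub  r4, r6, r6  regs=(0,7,1,0,0,11,8)
  step pc=8: slt  r3, r3, r1  regs=(0,7,1,1,0,11,8)
  step pc=9: xori  r3, r4, 11  regs=(0,7,1,11,0,11,8)
  step pc=10: add  r0, r6, r2  regs=(0,7,1,11,0,11,8)
  step pc=11: ori   r5, r6, 3  regs=(0,7,1,11,0,11,8)

7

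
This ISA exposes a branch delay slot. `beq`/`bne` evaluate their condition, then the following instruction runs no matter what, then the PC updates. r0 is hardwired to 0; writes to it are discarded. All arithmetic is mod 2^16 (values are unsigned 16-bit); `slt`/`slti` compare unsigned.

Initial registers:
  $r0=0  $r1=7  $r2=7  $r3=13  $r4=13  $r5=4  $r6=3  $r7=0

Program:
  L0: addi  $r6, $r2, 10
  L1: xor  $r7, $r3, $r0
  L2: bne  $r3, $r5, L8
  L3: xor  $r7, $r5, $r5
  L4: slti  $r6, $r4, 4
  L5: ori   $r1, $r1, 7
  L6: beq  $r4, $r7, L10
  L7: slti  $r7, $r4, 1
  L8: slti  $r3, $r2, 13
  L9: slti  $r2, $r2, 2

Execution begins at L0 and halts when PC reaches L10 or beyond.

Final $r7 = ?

0

#0 addi  $r6, $r2, 10 ; 0/7/7/13/13/4/17/0
#1 xor  $r7, $r3, $r0 ; 0/7/7/13/13/4/17/13
#2 bne  $r3, $r5, L8 ; 0/7/7/13/13/4/17/13 ; →target
#3 xor  $r7, $r5, $r5 ; 0/7/7/13/13/4/17/0
#8 slti  $r3, $r2, 13 ; 0/7/7/1/13/4/17/0
#9 slti  $r2, $r2, 2 ; 0/7/0/1/13/4/17/0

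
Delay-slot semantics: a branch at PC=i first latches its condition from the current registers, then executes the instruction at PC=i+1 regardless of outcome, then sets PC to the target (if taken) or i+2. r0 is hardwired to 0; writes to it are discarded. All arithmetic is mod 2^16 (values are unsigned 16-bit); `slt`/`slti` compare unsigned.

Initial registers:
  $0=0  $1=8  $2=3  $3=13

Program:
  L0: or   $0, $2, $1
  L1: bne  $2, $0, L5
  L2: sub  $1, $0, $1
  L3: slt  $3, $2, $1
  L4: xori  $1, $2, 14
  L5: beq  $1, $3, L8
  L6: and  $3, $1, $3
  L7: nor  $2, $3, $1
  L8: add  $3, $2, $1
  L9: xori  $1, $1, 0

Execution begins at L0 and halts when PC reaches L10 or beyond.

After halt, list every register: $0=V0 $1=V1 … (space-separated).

$0=0 $1=65528 $2=7 $3=65535

  step pc=0: or   $0, $2, $1  regs=(0,8,3,13)
  step pc=1: bne  $2, $0, L5  cond=T  regs=(0,8,3,13)
  step pc=2: sub  $1, $0, $1  regs=(0,65528,3,13)
  step pc=5: beq  $1, $3, L8  cond=F  regs=(0,65528,3,13)
  step pc=6: and  $3, $1, $3  regs=(0,65528,3,8)
  step pc=7: nor  $2, $3, $1  regs=(0,65528,7,8)
  step pc=8: add  $3, $2, $1  regs=(0,65528,7,65535)
  step pc=9: xori  $1, $1, 0  regs=(0,65528,7,65535)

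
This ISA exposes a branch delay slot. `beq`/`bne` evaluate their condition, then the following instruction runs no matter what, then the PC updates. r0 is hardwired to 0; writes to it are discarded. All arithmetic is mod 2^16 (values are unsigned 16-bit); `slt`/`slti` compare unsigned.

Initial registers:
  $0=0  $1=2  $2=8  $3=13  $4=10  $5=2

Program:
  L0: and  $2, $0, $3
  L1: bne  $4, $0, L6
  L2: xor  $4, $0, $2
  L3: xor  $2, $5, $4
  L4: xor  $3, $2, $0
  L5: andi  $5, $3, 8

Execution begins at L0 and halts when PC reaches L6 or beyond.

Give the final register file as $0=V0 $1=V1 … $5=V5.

PC=0  and  $2, $0, $3        | $0=0 $1=2 $2=0 $3=13 $4=10 $5=2
PC=1  bne  $4, $0, L6        | $0=0 $1=2 $2=0 $3=13 $4=10 $5=2  [TAKEN]
PC=2  xor  $4, $0, $2        | $0=0 $1=2 $2=0 $3=13 $4=0 $5=2

$0=0 $1=2 $2=0 $3=13 $4=0 $5=2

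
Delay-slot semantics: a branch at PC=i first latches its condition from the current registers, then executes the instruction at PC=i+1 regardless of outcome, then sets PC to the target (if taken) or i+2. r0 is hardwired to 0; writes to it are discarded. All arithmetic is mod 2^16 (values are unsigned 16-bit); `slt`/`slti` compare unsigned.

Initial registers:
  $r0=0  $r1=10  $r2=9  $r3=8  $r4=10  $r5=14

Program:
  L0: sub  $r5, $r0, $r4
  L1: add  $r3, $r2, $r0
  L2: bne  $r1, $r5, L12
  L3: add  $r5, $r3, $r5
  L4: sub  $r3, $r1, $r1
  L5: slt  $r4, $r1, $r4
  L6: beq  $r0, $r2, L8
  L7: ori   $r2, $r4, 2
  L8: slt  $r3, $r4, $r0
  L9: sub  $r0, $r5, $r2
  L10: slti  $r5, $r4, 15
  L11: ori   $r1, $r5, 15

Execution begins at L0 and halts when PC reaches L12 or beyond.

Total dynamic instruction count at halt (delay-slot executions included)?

#0 sub  $r5, $r0, $r4 ; 0/10/9/8/10/65526
#1 add  $r3, $r2, $r0 ; 0/10/9/9/10/65526
#2 bne  $r1, $r5, L12 ; 0/10/9/9/10/65526 ; →target
#3 add  $r5, $r3, $r5 ; 0/10/9/9/10/65535

4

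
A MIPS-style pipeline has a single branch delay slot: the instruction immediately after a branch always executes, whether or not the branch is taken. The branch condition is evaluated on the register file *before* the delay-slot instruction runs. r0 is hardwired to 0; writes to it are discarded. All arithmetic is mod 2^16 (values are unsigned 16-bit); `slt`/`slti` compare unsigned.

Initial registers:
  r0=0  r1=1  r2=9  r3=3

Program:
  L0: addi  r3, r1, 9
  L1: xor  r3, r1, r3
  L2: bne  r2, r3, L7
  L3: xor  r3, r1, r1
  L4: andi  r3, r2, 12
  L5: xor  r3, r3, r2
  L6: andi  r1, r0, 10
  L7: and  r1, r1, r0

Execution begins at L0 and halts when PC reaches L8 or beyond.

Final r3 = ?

[0] addi  r3, r1, 9  →  {r0:0, r1:1, r2:9, r3:10}
[1] xor  r3, r1, r3  →  {r0:0, r1:1, r2:9, r3:11}
[2] bne  r2, r3, L7  →  {r0:0, r1:1, r2:9, r3:11}  ⟨branch taken⟩
[3] xor  r3, r1, r1  →  {r0:0, r1:1, r2:9, r3:0}
[7] and  r1, r1, r0  →  {r0:0, r1:0, r2:9, r3:0}

0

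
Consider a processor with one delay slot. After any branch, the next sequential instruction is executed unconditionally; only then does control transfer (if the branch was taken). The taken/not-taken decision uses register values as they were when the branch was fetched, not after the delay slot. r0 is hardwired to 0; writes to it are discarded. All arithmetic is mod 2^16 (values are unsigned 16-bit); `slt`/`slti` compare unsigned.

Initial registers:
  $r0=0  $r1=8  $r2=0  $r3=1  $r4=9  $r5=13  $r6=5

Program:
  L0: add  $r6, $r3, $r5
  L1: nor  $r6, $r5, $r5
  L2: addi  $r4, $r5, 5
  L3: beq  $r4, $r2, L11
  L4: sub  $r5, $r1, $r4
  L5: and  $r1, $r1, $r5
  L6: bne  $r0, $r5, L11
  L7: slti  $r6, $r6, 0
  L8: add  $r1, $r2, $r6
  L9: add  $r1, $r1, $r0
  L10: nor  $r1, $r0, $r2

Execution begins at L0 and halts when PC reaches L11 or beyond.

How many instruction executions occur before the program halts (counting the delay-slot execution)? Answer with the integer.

8

#0 add  $r6, $r3, $r5 ; 0/8/0/1/9/13/14
#1 nor  $r6, $r5, $r5 ; 0/8/0/1/9/13/65522
#2 addi  $r4, $r5, 5 ; 0/8/0/1/18/13/65522
#3 beq  $r4, $r2, L11 ; 0/8/0/1/18/13/65522 ; →fallthru
#4 sub  $r5, $r1, $r4 ; 0/8/0/1/18/65526/65522
#5 and  $r1, $r1, $r5 ; 0/0/0/1/18/65526/65522
#6 bne  $r0, $r5, L11 ; 0/0/0/1/18/65526/65522 ; →target
#7 slti  $r6, $r6, 0 ; 0/0/0/1/18/65526/0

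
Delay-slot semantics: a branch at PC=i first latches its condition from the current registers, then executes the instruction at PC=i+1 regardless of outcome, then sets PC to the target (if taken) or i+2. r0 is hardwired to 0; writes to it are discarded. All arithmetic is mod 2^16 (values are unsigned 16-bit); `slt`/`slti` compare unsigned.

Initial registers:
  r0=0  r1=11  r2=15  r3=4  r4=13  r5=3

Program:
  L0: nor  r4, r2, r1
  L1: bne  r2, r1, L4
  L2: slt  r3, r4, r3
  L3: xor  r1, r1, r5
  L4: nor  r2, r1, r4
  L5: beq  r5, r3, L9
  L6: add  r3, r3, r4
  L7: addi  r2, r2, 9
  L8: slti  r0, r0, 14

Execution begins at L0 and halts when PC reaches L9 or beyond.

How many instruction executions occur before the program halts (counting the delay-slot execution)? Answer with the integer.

8

#0 nor  r4, r2, r1 ; 0/11/15/4/65520/3
#1 bne  r2, r1, L4 ; 0/11/15/4/65520/3 ; →target
#2 slt  r3, r4, r3 ; 0/11/15/0/65520/3
#4 nor  r2, r1, r4 ; 0/11/4/0/65520/3
#5 beq  r5, r3, L9 ; 0/11/4/0/65520/3 ; →fallthru
#6 add  r3, r3, r4 ; 0/11/4/65520/65520/3
#7 addi  r2, r2, 9 ; 0/11/13/65520/65520/3
#8 slti  r0, r0, 14 ; 0/11/13/65520/65520/3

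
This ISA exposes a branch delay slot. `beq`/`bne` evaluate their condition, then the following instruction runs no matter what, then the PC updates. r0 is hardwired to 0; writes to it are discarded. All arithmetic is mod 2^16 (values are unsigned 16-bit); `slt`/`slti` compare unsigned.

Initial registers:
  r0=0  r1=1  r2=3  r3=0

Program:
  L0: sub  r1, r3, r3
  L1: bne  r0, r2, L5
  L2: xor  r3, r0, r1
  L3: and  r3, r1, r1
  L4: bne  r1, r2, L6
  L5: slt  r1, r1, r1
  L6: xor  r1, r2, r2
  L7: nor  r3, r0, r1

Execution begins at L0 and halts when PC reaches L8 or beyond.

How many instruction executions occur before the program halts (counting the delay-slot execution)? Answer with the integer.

PC=0  sub  r1, r3, r3        | r0=0 r1=0 r2=3 r3=0
PC=1  bne  r0, r2, L5        | r0=0 r1=0 r2=3 r3=0  [TAKEN]
PC=2  xor  r3, r0, r1        | r0=0 r1=0 r2=3 r3=0
PC=5  slt  r1, r1, r1        | r0=0 r1=0 r2=3 r3=0
PC=6  xor  r1, r2, r2        | r0=0 r1=0 r2=3 r3=0
PC=7  nor  r3, r0, r1        | r0=0 r1=0 r2=3 r3=65535

6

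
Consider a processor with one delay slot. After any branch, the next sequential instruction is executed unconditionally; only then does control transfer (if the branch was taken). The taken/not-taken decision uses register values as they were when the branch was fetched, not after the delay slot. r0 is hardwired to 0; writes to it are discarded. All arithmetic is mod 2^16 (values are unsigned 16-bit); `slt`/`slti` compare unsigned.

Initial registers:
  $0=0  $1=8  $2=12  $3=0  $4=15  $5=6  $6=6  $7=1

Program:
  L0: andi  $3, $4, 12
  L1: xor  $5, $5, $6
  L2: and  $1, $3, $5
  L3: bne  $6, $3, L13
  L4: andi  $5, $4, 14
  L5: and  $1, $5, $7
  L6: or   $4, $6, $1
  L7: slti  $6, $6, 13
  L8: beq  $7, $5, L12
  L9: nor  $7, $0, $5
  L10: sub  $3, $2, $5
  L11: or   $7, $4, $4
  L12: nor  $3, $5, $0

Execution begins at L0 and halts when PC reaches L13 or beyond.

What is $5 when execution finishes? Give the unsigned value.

[0] andi  $3, $4, 12  →  {$0:0, $1:8, $2:12, $3:12, $4:15, $5:6, $6:6, $7:1}
[1] xor  $5, $5, $6  →  {$0:0, $1:8, $2:12, $3:12, $4:15, $5:0, $6:6, $7:1}
[2] and  $1, $3, $5  →  {$0:0, $1:0, $2:12, $3:12, $4:15, $5:0, $6:6, $7:1}
[3] bne  $6, $3, L13  →  {$0:0, $1:0, $2:12, $3:12, $4:15, $5:0, $6:6, $7:1}  ⟨branch taken⟩
[4] andi  $5, $4, 14  →  {$0:0, $1:0, $2:12, $3:12, $4:15, $5:14, $6:6, $7:1}

14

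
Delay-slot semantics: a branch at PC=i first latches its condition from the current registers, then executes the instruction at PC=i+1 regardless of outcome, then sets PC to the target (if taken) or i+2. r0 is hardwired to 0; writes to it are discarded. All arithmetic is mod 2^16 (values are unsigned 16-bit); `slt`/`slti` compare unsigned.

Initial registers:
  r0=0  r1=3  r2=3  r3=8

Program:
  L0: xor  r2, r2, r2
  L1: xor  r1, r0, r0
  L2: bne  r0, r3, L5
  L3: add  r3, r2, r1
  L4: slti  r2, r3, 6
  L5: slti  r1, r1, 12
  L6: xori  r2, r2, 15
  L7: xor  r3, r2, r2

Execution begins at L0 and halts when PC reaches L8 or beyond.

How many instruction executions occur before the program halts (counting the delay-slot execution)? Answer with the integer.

7

[0] xor  r2, r2, r2  →  {r0:0, r1:3, r2:0, r3:8}
[1] xor  r1, r0, r0  →  {r0:0, r1:0, r2:0, r3:8}
[2] bne  r0, r3, L5  →  {r0:0, r1:0, r2:0, r3:8}  ⟨branch taken⟩
[3] add  r3, r2, r1  →  {r0:0, r1:0, r2:0, r3:0}
[5] slti  r1, r1, 12  →  {r0:0, r1:1, r2:0, r3:0}
[6] xori  r2, r2, 15  →  {r0:0, r1:1, r2:15, r3:0}
[7] xor  r3, r2, r2  →  {r0:0, r1:1, r2:15, r3:0}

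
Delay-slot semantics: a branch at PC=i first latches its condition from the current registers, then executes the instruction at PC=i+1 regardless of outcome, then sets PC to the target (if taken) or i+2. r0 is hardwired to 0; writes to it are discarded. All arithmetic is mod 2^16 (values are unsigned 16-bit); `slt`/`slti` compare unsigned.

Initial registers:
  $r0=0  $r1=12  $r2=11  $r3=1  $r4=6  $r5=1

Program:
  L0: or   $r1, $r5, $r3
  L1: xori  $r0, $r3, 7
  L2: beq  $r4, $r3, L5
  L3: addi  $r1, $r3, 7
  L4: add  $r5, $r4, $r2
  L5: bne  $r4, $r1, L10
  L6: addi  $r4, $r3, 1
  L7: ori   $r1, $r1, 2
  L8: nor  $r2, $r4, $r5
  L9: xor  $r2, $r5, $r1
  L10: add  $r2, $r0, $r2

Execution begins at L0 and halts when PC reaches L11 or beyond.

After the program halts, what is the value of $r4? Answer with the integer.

PC=0  or   $r1, $r5, $r3     | $r0=0 $r1=1 $r2=11 $r3=1 $r4=6 $r5=1
PC=1  xori  $r0, $r3, 7      | $r0=0 $r1=1 $r2=11 $r3=1 $r4=6 $r5=1
PC=2  beq  $r4, $r3, L5      | $r0=0 $r1=1 $r2=11 $r3=1 $r4=6 $r5=1  [not taken]
PC=3  addi  $r1, $r3, 7      | $r0=0 $r1=8 $r2=11 $r3=1 $r4=6 $r5=1
PC=4  add  $r5, $r4, $r2     | $r0=0 $r1=8 $r2=11 $r3=1 $r4=6 $r5=17
PC=5  bne  $r4, $r1, L10     | $r0=0 $r1=8 $r2=11 $r3=1 $r4=6 $r5=17  [TAKEN]
PC=6  addi  $r4, $r3, 1      | $r0=0 $r1=8 $r2=11 $r3=1 $r4=2 $r5=17
PC=10 add  $r2, $r0, $r2     | $r0=0 $r1=8 $r2=11 $r3=1 $r4=2 $r5=17

2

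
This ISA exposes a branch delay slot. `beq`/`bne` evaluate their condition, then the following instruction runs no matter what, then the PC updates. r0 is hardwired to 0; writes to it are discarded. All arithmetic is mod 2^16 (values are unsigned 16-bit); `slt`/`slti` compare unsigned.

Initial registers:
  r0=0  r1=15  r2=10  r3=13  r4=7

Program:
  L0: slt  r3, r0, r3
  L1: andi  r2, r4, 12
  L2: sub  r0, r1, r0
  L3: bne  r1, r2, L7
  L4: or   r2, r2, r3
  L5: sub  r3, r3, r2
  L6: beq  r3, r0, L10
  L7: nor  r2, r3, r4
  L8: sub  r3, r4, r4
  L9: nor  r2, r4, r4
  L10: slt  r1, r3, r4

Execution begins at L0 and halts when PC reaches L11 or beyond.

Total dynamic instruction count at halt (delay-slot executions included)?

[0] slt  r3, r0, r3  →  {r0:0, r1:15, r2:10, r3:1, r4:7}
[1] andi  r2, r4, 12  →  {r0:0, r1:15, r2:4, r3:1, r4:7}
[2] sub  r0, r1, r0  →  {r0:0, r1:15, r2:4, r3:1, r4:7}
[3] bne  r1, r2, L7  →  {r0:0, r1:15, r2:4, r3:1, r4:7}  ⟨branch taken⟩
[4] or   r2, r2, r3  →  {r0:0, r1:15, r2:5, r3:1, r4:7}
[7] nor  r2, r3, r4  →  {r0:0, r1:15, r2:65528, r3:1, r4:7}
[8] sub  r3, r4, r4  →  {r0:0, r1:15, r2:65528, r3:0, r4:7}
[9] nor  r2, r4, r4  →  {r0:0, r1:15, r2:65528, r3:0, r4:7}
[10] slt  r1, r3, r4  →  {r0:0, r1:1, r2:65528, r3:0, r4:7}

9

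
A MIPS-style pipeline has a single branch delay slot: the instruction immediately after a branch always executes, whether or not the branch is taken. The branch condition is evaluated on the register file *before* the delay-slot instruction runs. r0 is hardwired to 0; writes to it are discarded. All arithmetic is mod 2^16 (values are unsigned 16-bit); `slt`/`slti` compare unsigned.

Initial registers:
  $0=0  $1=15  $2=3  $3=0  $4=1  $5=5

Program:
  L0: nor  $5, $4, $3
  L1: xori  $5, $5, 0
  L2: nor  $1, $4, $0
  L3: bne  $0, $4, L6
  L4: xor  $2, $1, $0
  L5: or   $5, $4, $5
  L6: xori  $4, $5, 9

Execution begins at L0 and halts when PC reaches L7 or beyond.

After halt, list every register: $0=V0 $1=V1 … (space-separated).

[0] nor  $5, $4, $3  →  {$0:0, $1:15, $2:3, $3:0, $4:1, $5:65534}
[1] xori  $5, $5, 0  →  {$0:0, $1:15, $2:3, $3:0, $4:1, $5:65534}
[2] nor  $1, $4, $0  →  {$0:0, $1:65534, $2:3, $3:0, $4:1, $5:65534}
[3] bne  $0, $4, L6  →  {$0:0, $1:65534, $2:3, $3:0, $4:1, $5:65534}  ⟨branch taken⟩
[4] xor  $2, $1, $0  →  {$0:0, $1:65534, $2:65534, $3:0, $4:1, $5:65534}
[6] xori  $4, $5, 9  →  {$0:0, $1:65534, $2:65534, $3:0, $4:65527, $5:65534}

$0=0 $1=65534 $2=65534 $3=0 $4=65527 $5=65534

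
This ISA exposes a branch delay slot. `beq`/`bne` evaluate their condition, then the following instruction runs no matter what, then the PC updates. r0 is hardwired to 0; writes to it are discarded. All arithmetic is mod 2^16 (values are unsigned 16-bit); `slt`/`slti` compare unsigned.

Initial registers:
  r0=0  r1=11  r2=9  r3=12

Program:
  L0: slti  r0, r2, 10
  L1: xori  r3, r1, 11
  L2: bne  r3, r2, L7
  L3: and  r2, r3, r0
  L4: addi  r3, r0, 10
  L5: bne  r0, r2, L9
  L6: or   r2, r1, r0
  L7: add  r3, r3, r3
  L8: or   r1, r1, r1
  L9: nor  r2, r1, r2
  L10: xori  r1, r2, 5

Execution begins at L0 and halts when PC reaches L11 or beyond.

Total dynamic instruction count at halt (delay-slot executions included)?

8

PC=0  slti  r0, r2, 10       | r0=0 r1=11 r2=9 r3=12
PC=1  xori  r3, r1, 11       | r0=0 r1=11 r2=9 r3=0
PC=2  bne  r3, r2, L7        | r0=0 r1=11 r2=9 r3=0  [TAKEN]
PC=3  and  r2, r3, r0        | r0=0 r1=11 r2=0 r3=0
PC=7  add  r3, r3, r3        | r0=0 r1=11 r2=0 r3=0
PC=8  or   r1, r1, r1        | r0=0 r1=11 r2=0 r3=0
PC=9  nor  r2, r1, r2        | r0=0 r1=11 r2=65524 r3=0
PC=10 xori  r1, r2, 5        | r0=0 r1=65521 r2=65524 r3=0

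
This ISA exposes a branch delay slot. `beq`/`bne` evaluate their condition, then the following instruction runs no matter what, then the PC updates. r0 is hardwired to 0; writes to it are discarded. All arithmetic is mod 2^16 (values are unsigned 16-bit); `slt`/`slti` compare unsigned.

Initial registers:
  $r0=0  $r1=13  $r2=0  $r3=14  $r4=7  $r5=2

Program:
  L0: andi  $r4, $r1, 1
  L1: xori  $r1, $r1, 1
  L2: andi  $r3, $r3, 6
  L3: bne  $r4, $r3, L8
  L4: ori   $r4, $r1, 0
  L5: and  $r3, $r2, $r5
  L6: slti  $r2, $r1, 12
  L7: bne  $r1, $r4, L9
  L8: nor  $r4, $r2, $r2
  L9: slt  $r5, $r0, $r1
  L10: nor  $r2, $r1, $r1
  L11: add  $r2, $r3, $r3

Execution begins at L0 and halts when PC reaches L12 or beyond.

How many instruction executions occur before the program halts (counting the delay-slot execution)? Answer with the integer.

#0 andi  $r4, $r1, 1 ; 0/13/0/14/1/2
#1 xori  $r1, $r1, 1 ; 0/12/0/14/1/2
#2 andi  $r3, $r3, 6 ; 0/12/0/6/1/2
#3 bne  $r4, $r3, L8 ; 0/12/0/6/1/2 ; →target
#4 ori   $r4, $r1, 0 ; 0/12/0/6/12/2
#8 nor  $r4, $r2, $r2 ; 0/12/0/6/65535/2
#9 slt  $r5, $r0, $r1 ; 0/12/0/6/65535/1
#10 nor  $r2, $r1, $r1 ; 0/12/65523/6/65535/1
#11 add  $r2, $r3, $r3 ; 0/12/12/6/65535/1

9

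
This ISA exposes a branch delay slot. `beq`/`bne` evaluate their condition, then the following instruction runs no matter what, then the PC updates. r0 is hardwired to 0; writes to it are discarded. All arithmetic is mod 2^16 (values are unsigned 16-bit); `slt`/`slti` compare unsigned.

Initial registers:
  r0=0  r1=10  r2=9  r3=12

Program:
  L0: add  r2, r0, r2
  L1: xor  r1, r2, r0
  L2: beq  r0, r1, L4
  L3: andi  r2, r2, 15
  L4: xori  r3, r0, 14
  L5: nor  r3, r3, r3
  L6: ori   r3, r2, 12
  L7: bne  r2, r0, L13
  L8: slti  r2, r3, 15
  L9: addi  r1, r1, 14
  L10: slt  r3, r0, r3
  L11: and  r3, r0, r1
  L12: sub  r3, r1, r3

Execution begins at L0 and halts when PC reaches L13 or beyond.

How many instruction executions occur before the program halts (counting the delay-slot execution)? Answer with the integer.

#0 add  r2, r0, r2 ; 0/10/9/12
#1 xor  r1, r2, r0 ; 0/9/9/12
#2 beq  r0, r1, L4 ; 0/9/9/12 ; →fallthru
#3 andi  r2, r2, 15 ; 0/9/9/12
#4 xori  r3, r0, 14 ; 0/9/9/14
#5 nor  r3, r3, r3 ; 0/9/9/65521
#6 ori   r3, r2, 12 ; 0/9/9/13
#7 bne  r2, r0, L13 ; 0/9/9/13 ; →target
#8 slti  r2, r3, 15 ; 0/9/1/13

9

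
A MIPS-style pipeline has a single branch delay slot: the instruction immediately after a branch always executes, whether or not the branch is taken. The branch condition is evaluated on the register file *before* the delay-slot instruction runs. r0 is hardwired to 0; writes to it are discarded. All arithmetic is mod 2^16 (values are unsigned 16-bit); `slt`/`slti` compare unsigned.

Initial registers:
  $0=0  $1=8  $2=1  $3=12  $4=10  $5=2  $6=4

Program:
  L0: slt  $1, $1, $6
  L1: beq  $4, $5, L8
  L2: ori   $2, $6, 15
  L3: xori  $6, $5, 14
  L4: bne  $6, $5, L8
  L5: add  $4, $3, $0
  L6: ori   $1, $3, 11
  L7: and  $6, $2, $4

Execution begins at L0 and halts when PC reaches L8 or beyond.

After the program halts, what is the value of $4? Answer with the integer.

PC=0  slt  $1, $1, $6        | $0=0 $1=0 $2=1 $3=12 $4=10 $5=2 $6=4
PC=1  beq  $4, $5, L8        | $0=0 $1=0 $2=1 $3=12 $4=10 $5=2 $6=4  [not taken]
PC=2  ori   $2, $6, 15       | $0=0 $1=0 $2=15 $3=12 $4=10 $5=2 $6=4
PC=3  xori  $6, $5, 14       | $0=0 $1=0 $2=15 $3=12 $4=10 $5=2 $6=12
PC=4  bne  $6, $5, L8        | $0=0 $1=0 $2=15 $3=12 $4=10 $5=2 $6=12  [TAKEN]
PC=5  add  $4, $3, $0        | $0=0 $1=0 $2=15 $3=12 $4=12 $5=2 $6=12

12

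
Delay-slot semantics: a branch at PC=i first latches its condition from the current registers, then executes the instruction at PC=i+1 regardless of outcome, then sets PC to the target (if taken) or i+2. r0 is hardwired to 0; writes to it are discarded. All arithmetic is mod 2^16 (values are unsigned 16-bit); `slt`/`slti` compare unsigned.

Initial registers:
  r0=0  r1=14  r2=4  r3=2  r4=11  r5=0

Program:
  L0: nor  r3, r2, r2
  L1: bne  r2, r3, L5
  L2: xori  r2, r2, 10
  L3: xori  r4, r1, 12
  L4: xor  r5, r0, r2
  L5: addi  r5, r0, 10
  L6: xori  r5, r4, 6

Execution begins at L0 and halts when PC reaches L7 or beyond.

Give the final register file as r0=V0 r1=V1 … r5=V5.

r0=0 r1=14 r2=14 r3=65531 r4=11 r5=13

  step pc=0: nor  r3, r2, r2  regs=(0,14,4,65531,11,0)
  step pc=1: bne  r2, r3, L5  cond=T  regs=(0,14,4,65531,11,0)
  step pc=2: xori  r2, r2, 10  regs=(0,14,14,65531,11,0)
  step pc=5: addi  r5, r0, 10  regs=(0,14,14,65531,11,10)
  step pc=6: xori  r5, r4, 6  regs=(0,14,14,65531,11,13)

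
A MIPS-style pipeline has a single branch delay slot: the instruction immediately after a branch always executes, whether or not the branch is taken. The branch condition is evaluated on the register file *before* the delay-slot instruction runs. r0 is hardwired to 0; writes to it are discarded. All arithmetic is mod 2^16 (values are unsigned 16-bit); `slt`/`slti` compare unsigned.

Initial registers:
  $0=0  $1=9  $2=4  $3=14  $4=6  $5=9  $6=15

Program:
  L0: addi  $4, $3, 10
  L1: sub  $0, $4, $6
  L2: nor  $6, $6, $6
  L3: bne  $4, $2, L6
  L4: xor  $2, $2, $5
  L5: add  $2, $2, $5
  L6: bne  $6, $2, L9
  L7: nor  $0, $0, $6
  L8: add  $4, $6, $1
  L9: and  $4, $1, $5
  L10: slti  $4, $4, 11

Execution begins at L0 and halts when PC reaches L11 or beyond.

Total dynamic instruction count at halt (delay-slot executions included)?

PC=0  addi  $4, $3, 10       | $0=0 $1=9 $2=4 $3=14 $4=24 $5=9 $6=15
PC=1  sub  $0, $4, $6        | $0=0 $1=9 $2=4 $3=14 $4=24 $5=9 $6=15
PC=2  nor  $6, $6, $6        | $0=0 $1=9 $2=4 $3=14 $4=24 $5=9 $6=65520
PC=3  bne  $4, $2, L6        | $0=0 $1=9 $2=4 $3=14 $4=24 $5=9 $6=65520  [TAKEN]
PC=4  xor  $2, $2, $5        | $0=0 $1=9 $2=13 $3=14 $4=24 $5=9 $6=65520
PC=6  bne  $6, $2, L9        | $0=0 $1=9 $2=13 $3=14 $4=24 $5=9 $6=65520  [TAKEN]
PC=7  nor  $0, $0, $6        | $0=0 $1=9 $2=13 $3=14 $4=24 $5=9 $6=65520
PC=9  and  $4, $1, $5        | $0=0 $1=9 $2=13 $3=14 $4=9 $5=9 $6=65520
PC=10 slti  $4, $4, 11       | $0=0 $1=9 $2=13 $3=14 $4=1 $5=9 $6=65520

9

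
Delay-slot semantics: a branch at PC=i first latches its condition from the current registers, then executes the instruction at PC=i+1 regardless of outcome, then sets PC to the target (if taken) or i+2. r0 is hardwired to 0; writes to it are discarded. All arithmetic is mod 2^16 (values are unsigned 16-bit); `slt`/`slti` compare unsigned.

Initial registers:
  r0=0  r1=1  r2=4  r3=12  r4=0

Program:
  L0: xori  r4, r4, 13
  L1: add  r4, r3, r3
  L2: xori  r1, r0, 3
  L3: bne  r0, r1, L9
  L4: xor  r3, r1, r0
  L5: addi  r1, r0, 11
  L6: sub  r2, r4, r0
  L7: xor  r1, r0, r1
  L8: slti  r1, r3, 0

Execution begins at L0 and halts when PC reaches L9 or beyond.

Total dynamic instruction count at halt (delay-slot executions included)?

5

#0 xori  r4, r4, 13 ; 0/1/4/12/13
#1 add  r4, r3, r3 ; 0/1/4/12/24
#2 xori  r1, r0, 3 ; 0/3/4/12/24
#3 bne  r0, r1, L9 ; 0/3/4/12/24 ; →target
#4 xor  r3, r1, r0 ; 0/3/4/3/24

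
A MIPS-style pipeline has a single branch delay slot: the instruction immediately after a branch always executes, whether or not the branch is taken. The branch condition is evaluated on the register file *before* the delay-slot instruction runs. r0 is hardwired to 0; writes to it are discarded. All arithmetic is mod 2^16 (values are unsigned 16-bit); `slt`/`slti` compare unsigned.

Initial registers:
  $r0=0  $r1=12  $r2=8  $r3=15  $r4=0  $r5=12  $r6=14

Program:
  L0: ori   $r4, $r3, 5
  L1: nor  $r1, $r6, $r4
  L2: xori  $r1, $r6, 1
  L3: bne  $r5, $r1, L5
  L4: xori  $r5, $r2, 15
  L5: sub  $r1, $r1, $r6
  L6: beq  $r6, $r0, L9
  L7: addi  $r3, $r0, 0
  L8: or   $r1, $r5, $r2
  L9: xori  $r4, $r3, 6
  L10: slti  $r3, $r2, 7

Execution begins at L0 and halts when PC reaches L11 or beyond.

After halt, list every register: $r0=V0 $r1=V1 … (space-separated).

$r0=0 $r1=15 $r2=8 $r3=0 $r4=6 $r5=7 $r6=14

#0 ori   $r4, $r3, 5 ; 0/12/8/15/15/12/14
#1 nor  $r1, $r6, $r4 ; 0/65520/8/15/15/12/14
#2 xori  $r1, $r6, 1 ; 0/15/8/15/15/12/14
#3 bne  $r5, $r1, L5 ; 0/15/8/15/15/12/14 ; →target
#4 xori  $r5, $r2, 15 ; 0/15/8/15/15/7/14
#5 sub  $r1, $r1, $r6 ; 0/1/8/15/15/7/14
#6 beq  $r6, $r0, L9 ; 0/1/8/15/15/7/14 ; →fallthru
#7 addi  $r3, $r0, 0 ; 0/1/8/0/15/7/14
#8 or   $r1, $r5, $r2 ; 0/15/8/0/15/7/14
#9 xori  $r4, $r3, 6 ; 0/15/8/0/6/7/14
#10 slti  $r3, $r2, 7 ; 0/15/8/0/6/7/14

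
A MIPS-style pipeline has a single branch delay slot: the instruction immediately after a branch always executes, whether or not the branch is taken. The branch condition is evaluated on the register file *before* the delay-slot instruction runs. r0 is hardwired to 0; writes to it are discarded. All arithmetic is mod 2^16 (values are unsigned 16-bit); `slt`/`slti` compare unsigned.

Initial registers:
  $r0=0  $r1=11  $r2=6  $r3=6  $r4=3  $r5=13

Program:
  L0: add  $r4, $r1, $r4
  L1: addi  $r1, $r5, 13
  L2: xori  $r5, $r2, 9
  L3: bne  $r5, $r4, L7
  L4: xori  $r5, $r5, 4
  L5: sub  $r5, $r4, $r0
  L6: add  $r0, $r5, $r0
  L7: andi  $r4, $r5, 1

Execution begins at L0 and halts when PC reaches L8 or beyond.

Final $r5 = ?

11

[0] add  $r4, $r1, $r4  →  {$r0:0, $r1:11, $r2:6, $r3:6, $r4:14, $r5:13}
[1] addi  $r1, $r5, 13  →  {$r0:0, $r1:26, $r2:6, $r3:6, $r4:14, $r5:13}
[2] xori  $r5, $r2, 9  →  {$r0:0, $r1:26, $r2:6, $r3:6, $r4:14, $r5:15}
[3] bne  $r5, $r4, L7  →  {$r0:0, $r1:26, $r2:6, $r3:6, $r4:14, $r5:15}  ⟨branch taken⟩
[4] xori  $r5, $r5, 4  →  {$r0:0, $r1:26, $r2:6, $r3:6, $r4:14, $r5:11}
[7] andi  $r4, $r5, 1  →  {$r0:0, $r1:26, $r2:6, $r3:6, $r4:1, $r5:11}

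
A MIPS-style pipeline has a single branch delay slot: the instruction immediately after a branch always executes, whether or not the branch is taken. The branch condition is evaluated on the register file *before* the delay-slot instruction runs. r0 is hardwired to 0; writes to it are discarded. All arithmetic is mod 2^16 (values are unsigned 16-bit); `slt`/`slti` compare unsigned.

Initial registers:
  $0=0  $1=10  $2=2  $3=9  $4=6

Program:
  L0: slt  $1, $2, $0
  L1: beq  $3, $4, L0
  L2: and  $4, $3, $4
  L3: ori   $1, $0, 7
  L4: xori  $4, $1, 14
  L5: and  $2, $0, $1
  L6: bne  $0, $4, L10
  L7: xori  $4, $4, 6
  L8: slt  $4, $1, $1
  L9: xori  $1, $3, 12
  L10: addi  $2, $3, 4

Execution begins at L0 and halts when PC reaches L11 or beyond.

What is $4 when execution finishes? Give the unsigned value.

15

  step pc=0: slt  $1, $2, $0  regs=(0,0,2,9,6)
  step pc=1: beq  $3, $4, L0  cond=F  regs=(0,0,2,9,6)
  step pc=2: and  $4, $3, $4  regs=(0,0,2,9,0)
  step pc=3: ori   $1, $0, 7  regs=(0,7,2,9,0)
  step pc=4: xori  $4, $1, 14  regs=(0,7,2,9,9)
  step pc=5: and  $2, $0, $1  regs=(0,7,0,9,9)
  step pc=6: bne  $0, $4, L10  cond=T  regs=(0,7,0,9,9)
  step pc=7: xori  $4, $4, 6  regs=(0,7,0,9,15)
  step pc=10: addi  $2, $3, 4  regs=(0,7,13,9,15)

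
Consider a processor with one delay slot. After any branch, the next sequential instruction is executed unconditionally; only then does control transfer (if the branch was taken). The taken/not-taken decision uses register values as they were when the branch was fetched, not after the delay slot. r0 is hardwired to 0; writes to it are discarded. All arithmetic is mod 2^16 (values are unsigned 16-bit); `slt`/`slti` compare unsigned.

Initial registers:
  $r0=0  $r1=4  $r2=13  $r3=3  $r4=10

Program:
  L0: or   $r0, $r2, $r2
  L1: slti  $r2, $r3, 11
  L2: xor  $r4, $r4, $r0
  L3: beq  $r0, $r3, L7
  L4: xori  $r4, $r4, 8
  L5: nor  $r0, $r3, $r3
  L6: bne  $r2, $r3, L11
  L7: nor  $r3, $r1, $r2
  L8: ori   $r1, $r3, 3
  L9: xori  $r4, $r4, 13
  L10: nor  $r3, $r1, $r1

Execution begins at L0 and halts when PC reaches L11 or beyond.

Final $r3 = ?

#0 or   $r0, $r2, $r2 ; 0/4/13/3/10
#1 slti  $r2, $r3, 11 ; 0/4/1/3/10
#2 xor  $r4, $r4, $r0 ; 0/4/1/3/10
#3 beq  $r0, $r3, L7 ; 0/4/1/3/10 ; →fallthru
#4 xori  $r4, $r4, 8 ; 0/4/1/3/2
#5 nor  $r0, $r3, $r3 ; 0/4/1/3/2
#6 bne  $r2, $r3, L11 ; 0/4/1/3/2 ; →target
#7 nor  $r3, $r1, $r2 ; 0/4/1/65530/2

65530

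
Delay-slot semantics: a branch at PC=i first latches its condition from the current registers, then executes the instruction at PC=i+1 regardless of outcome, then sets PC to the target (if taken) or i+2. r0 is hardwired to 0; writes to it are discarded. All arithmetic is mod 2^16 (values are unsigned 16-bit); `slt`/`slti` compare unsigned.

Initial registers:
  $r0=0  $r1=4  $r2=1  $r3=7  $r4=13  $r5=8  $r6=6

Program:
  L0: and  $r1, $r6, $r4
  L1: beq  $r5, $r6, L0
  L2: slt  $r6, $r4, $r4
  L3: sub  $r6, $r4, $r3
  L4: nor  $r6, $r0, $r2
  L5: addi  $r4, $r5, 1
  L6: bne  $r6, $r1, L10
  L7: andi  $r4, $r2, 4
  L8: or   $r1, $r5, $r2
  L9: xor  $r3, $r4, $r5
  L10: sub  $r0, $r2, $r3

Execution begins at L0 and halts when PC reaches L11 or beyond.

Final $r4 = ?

0

  step pc=0: and  $r1, $r6, $r4  regs=(0,4,1,7,13,8,6)
  step pc=1: beq  $r5, $r6, L0  cond=F  regs=(0,4,1,7,13,8,6)
  step pc=2: slt  $r6, $r4, $r4  regs=(0,4,1,7,13,8,0)
  step pc=3: sub  $r6, $r4, $r3  regs=(0,4,1,7,13,8,6)
  step pc=4: nor  $r6, $r0, $r2  regs=(0,4,1,7,13,8,65534)
  step pc=5: addi  $r4, $r5, 1  regs=(0,4,1,7,9,8,65534)
  step pc=6: bne  $r6, $r1, L10  cond=T  regs=(0,4,1,7,9,8,65534)
  step pc=7: andi  $r4, $r2, 4  regs=(0,4,1,7,0,8,65534)
  step pc=10: sub  $r0, $r2, $r3  regs=(0,4,1,7,0,8,65534)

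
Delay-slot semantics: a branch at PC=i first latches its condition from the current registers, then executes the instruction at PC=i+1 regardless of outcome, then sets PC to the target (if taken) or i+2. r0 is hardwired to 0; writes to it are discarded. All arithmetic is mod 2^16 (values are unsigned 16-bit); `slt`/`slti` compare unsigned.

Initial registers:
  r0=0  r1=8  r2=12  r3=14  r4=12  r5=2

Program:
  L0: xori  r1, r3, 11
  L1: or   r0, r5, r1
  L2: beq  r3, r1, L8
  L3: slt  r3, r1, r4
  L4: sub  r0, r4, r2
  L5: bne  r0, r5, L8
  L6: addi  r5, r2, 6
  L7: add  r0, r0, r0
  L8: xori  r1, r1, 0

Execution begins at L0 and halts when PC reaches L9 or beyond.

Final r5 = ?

18

#0 xori  r1, r3, 11 ; 0/5/12/14/12/2
#1 or   r0, r5, r1 ; 0/5/12/14/12/2
#2 beq  r3, r1, L8 ; 0/5/12/14/12/2 ; →fallthru
#3 slt  r3, r1, r4 ; 0/5/12/1/12/2
#4 sub  r0, r4, r2 ; 0/5/12/1/12/2
#5 bne  r0, r5, L8 ; 0/5/12/1/12/2 ; →target
#6 addi  r5, r2, 6 ; 0/5/12/1/12/18
#8 xori  r1, r1, 0 ; 0/5/12/1/12/18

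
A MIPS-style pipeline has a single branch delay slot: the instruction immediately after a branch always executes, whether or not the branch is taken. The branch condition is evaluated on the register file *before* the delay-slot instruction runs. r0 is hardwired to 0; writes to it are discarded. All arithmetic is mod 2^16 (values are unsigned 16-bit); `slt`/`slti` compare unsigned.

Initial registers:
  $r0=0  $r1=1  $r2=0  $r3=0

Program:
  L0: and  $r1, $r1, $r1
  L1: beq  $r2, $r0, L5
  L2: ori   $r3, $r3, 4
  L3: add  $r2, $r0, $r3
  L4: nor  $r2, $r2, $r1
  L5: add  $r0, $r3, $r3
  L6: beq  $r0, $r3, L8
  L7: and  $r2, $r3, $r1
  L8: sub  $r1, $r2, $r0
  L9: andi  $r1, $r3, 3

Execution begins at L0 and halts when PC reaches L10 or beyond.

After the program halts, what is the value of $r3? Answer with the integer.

4

#0 and  $r1, $r1, $r1 ; 0/1/0/0
#1 beq  $r2, $r0, L5 ; 0/1/0/0 ; →target
#2 ori   $r3, $r3, 4 ; 0/1/0/4
#5 add  $r0, $r3, $r3 ; 0/1/0/4
#6 beq  $r0, $r3, L8 ; 0/1/0/4 ; →fallthru
#7 and  $r2, $r3, $r1 ; 0/1/0/4
#8 sub  $r1, $r2, $r0 ; 0/0/0/4
#9 andi  $r1, $r3, 3 ; 0/0/0/4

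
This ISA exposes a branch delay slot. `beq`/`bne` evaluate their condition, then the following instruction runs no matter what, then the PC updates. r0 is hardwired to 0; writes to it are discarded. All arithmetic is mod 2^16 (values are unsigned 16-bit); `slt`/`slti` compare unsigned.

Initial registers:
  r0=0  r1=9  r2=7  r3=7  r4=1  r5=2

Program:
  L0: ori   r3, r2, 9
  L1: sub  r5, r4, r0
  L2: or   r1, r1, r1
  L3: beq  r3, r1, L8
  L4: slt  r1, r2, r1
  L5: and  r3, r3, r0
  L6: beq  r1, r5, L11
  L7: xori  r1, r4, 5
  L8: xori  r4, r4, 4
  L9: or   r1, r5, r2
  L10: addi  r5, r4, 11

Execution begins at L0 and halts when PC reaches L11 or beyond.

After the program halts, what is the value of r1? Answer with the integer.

4

  step pc=0: ori   r3, r2, 9  regs=(0,9,7,15,1,2)
  step pc=1: sub  r5, r4, r0  regs=(0,9,7,15,1,1)
  step pc=2: or   r1, r1, r1  regs=(0,9,7,15,1,1)
  step pc=3: beq  r3, r1, L8  cond=F  regs=(0,9,7,15,1,1)
  step pc=4: slt  r1, r2, r1  regs=(0,1,7,15,1,1)
  step pc=5: and  r3, r3, r0  regs=(0,1,7,0,1,1)
  step pc=6: beq  r1, r5, L11  cond=T  regs=(0,1,7,0,1,1)
  step pc=7: xori  r1, r4, 5  regs=(0,4,7,0,1,1)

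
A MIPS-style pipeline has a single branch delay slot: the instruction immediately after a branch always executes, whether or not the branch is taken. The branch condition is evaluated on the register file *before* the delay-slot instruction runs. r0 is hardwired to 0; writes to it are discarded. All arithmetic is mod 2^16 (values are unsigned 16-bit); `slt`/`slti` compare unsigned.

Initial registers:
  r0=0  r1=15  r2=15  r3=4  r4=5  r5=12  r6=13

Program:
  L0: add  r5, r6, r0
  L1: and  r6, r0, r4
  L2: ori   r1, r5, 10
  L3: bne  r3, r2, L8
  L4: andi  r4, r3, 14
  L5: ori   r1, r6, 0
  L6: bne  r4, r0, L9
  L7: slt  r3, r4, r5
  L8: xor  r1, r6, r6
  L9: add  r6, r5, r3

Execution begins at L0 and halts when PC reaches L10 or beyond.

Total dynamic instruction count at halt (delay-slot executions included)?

7

PC=0  add  r5, r6, r0        | r0=0 r1=15 r2=15 r3=4 r4=5 r5=13 r6=13
PC=1  and  r6, r0, r4        | r0=0 r1=15 r2=15 r3=4 r4=5 r5=13 r6=0
PC=2  ori   r1, r5, 10       | r0=0 r1=15 r2=15 r3=4 r4=5 r5=13 r6=0
PC=3  bne  r3, r2, L8        | r0=0 r1=15 r2=15 r3=4 r4=5 r5=13 r6=0  [TAKEN]
PC=4  andi  r4, r3, 14       | r0=0 r1=15 r2=15 r3=4 r4=4 r5=13 r6=0
PC=8  xor  r1, r6, r6        | r0=0 r1=0 r2=15 r3=4 r4=4 r5=13 r6=0
PC=9  add  r6, r5, r3        | r0=0 r1=0 r2=15 r3=4 r4=4 r5=13 r6=17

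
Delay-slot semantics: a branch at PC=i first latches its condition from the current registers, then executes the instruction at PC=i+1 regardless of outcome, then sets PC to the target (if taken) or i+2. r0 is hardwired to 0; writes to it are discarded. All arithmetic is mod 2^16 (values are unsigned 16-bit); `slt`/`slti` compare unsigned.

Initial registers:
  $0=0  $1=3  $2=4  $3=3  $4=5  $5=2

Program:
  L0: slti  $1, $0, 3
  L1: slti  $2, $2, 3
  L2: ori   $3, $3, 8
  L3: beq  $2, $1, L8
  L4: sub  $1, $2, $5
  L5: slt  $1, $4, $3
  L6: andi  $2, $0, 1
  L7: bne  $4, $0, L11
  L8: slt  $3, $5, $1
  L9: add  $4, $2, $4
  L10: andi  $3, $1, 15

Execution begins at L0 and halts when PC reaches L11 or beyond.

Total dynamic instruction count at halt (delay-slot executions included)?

9

  step pc=0: slti  $1, $0, 3  regs=(0,1,4,3,5,2)
  step pc=1: slti  $2, $2, 3  regs=(0,1,0,3,5,2)
  step pc=2: ori   $3, $3, 8  regs=(0,1,0,11,5,2)
  step pc=3: beq  $2, $1, L8  cond=F  regs=(0,1,0,11,5,2)
  step pc=4: sub  $1, $2, $5  regs=(0,65534,0,11,5,2)
  step pc=5: slt  $1, $4, $3  regs=(0,1,0,11,5,2)
  step pc=6: andi  $2, $0, 1  regs=(0,1,0,11,5,2)
  step pc=7: bne  $4, $0, L11  cond=T  regs=(0,1,0,11,5,2)
  step pc=8: slt  $3, $5, $1  regs=(0,1,0,0,5,2)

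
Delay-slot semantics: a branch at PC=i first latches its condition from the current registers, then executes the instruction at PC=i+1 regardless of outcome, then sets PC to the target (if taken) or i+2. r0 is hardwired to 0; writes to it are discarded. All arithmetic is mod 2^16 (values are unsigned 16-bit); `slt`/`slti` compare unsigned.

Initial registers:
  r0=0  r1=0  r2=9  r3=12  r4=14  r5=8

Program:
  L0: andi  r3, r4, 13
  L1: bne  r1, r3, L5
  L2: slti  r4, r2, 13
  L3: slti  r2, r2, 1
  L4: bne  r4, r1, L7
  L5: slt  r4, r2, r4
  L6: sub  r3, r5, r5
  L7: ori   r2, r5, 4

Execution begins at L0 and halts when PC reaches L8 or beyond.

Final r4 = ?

0

  step pc=0: andi  r3, r4, 13  regs=(0,0,9,12,14,8)
  step pc=1: bne  r1, r3, L5  cond=T  regs=(0,0,9,12,14,8)
  step pc=2: slti  r4, r2, 13  regs=(0,0,9,12,1,8)
  step pc=5: slt  r4, r2, r4  regs=(0,0,9,12,0,8)
  step pc=6: sub  r3, r5, r5  regs=(0,0,9,0,0,8)
  step pc=7: ori   r2, r5, 4  regs=(0,0,12,0,0,8)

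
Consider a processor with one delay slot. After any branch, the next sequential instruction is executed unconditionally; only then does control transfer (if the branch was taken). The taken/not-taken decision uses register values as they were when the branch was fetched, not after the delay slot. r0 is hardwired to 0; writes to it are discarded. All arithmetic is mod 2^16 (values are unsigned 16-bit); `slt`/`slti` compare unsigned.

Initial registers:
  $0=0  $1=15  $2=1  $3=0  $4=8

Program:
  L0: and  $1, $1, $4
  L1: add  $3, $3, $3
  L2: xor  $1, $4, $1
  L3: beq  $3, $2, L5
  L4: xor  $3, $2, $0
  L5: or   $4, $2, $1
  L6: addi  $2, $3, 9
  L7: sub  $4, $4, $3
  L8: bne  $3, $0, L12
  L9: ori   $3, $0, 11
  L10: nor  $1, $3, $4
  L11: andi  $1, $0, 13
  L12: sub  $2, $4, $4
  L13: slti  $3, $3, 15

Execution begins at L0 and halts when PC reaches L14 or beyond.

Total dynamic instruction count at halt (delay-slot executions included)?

12

[0] and  $1, $1, $4  →  {$0:0, $1:8, $2:1, $3:0, $4:8}
[1] add  $3, $3, $3  →  {$0:0, $1:8, $2:1, $3:0, $4:8}
[2] xor  $1, $4, $1  →  {$0:0, $1:0, $2:1, $3:0, $4:8}
[3] beq  $3, $2, L5  →  {$0:0, $1:0, $2:1, $3:0, $4:8}  ⟨branch fallthrough⟩
[4] xor  $3, $2, $0  →  {$0:0, $1:0, $2:1, $3:1, $4:8}
[5] or   $4, $2, $1  →  {$0:0, $1:0, $2:1, $3:1, $4:1}
[6] addi  $2, $3, 9  →  {$0:0, $1:0, $2:10, $3:1, $4:1}
[7] sub  $4, $4, $3  →  {$0:0, $1:0, $2:10, $3:1, $4:0}
[8] bne  $3, $0, L12  →  {$0:0, $1:0, $2:10, $3:1, $4:0}  ⟨branch taken⟩
[9] ori   $3, $0, 11  →  {$0:0, $1:0, $2:10, $3:11, $4:0}
[12] sub  $2, $4, $4  →  {$0:0, $1:0, $2:0, $3:11, $4:0}
[13] slti  $3, $3, 15  →  {$0:0, $1:0, $2:0, $3:1, $4:0}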